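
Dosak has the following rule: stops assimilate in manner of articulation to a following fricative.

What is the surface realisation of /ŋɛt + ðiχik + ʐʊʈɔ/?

/t/ is a voiceless alveolar stop. The following trigger /ð/ is a fricative, so /t/ must become a fricative as well.
A voiceless alveolar fricative is [s], so the surface segment is [s].
At the second juncture, /k/ likewise becomes [x] adjacent to /ʐ/.

[ŋɛsðiχixʐʊʈɔ]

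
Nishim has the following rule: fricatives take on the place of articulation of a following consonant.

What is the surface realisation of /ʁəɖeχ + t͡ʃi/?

[ʁəɖeʃt͡ʃi]

The rule targets /χ/ (voiceless uvular fricative), which sits before the trigger /t͡ʃ/ (postalveolar).
The voiceless postalveolar fricative is [ʃ], so /χ/ → [ʃ].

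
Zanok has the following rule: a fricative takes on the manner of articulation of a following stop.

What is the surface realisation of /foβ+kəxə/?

[fobkəxə]

/β/ is a voiced bilabial fricative. The following trigger /k/ is a stop, so /β/ must become a stop as well.
Changing only its manner to stop gives [b] — the voiced bilabial stop.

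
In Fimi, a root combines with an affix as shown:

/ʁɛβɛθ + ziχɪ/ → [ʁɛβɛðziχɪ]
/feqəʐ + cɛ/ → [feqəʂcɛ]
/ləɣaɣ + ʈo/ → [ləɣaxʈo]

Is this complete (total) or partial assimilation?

partial assimilation

Comparing underlying and surface forms, /θ/ → [ð] is the alternation; the neighbouring /z/ is constant.
/θ/ is voiceless while /z/ is voiced; the output [ð] is voiced, matching the trigger — so the feature that spreads is voicing.
Place and manner are unchanged, so the assimilation is partial, not total.
Checking the remaining alternations: /ʐ/ → [ʂ] before /c/ (voiced → voiceless, matching voiceless); /ɣ/ → [x] before /ʈ/ (voiced → voiceless, matching voiceless) — only voicing changes, and always toward the following segment.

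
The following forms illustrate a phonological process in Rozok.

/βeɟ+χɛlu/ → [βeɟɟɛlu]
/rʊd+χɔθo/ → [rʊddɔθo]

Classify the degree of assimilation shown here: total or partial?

total assimilation

Underlying /χ/ is realised as [ɟ] next to /ɟ/; /ɟ/ itself does not change.
The output [ɟ] is identical to the trigger /ɟ/ — every feature (place, manner, voicing) has been copied — so this is total assimilation.
The remaining alternation confirms this: /χ/ → [d] after /d/ — in each case the output is a copy of the preceding consonant.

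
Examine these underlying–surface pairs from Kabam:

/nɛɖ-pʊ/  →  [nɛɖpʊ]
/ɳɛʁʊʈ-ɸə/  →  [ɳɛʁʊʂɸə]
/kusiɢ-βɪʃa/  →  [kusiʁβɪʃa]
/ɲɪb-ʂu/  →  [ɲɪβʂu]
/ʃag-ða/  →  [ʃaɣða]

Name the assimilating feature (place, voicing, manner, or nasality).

The segment that alternates is /ʈ/, which surfaces as [ʂ] when adjacent to /ɸ/.
/ʈ/ is a stop while /ɸ/ is a fricative; the output [ʂ] is a fricative, matching the trigger — so the feature that spreads is manner.
The same holds elsewhere in the data: /ɢ/ → [ʁ] before /β/ (stop → fricative, matching a fricative); /b/ → [β] before /ʂ/ (stop → fricative, matching a fricative); /g/ → [ɣ] before /ð/ (stop → fricative, matching a fricative) — only manner changes, and always toward the following segment.
No alternation appears in [nɛɖpʊ]: there the adjacent consonants already agree in manner (/ɖ/ and /p/ are both stops), so this form is consistent with the same rule.

manner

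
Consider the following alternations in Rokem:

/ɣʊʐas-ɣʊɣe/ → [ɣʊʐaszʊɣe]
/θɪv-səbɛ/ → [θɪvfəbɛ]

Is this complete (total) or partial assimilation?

partial assimilation

Underlying /ɣ/ is realised as [z] next to /s/; /s/ itself does not change.
/ɣ/ is velar while /s/ is alveolar; the output [z] is alveolar, matching the trigger — so the feature that spreads is place.
Manner and voice are unchanged, so the assimilation is partial, not total.
Checking the remaining alternation: /s/ → [f] after /v/ (alveolar → labiodental, matching labiodental) — only place changes, and always toward the preceding segment.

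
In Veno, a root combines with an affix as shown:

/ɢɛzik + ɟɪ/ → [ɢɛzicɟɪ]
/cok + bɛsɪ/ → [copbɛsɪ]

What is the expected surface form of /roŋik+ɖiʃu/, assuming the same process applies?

[roŋiʈɖiʃu]

The data show regressive place assimilation: /k/ → [c] before /ɟ/; /k/ → [p] before /b/. In each pair only place changes, matching the following consonant, while manner and voice stay constant.
/k/ is a voiceless velar stop. The following trigger /ɖ/ is retroflex, so /k/ must become retroflex as well.
Changing only its place to retroflex gives [ʈ] — the voiceless retroflex stop.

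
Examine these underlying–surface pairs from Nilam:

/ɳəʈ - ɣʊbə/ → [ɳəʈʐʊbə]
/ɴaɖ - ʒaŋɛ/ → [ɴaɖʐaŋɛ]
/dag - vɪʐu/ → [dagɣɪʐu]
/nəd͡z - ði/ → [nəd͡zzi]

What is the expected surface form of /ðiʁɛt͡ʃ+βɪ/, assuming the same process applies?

[ðiʁɛt͡ʃʒɪ]

The data show progressive place assimilation: /ɣ/ → [ʐ] after /ʈ/; /ʒ/ → [ʐ] after /ɖ/; /v/ → [ɣ] after /g/; /ð/ → [z] after /d͡z/. In each pair only place changes, matching the preceding consonant, while manner and voice stay constant.
/β/ is a voiced bilabial fricative. The preceding trigger /t͡ʃ/ is postalveolar, so /β/ must become postalveolar as well.
The voiced postalveolar fricative is [ʒ], so /β/ → [ʒ].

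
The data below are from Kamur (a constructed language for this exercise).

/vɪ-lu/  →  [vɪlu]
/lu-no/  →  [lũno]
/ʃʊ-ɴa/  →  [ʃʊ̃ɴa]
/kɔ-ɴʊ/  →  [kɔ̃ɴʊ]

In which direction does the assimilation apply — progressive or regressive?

The vowel /u/ surfaces as nasalised [ũ] next to the following nasal /n/ — it has acquired the [+nasal] feature of its neighbour.
Likewise in the remaining data: /ʊ/ → [ʊ̃] before /ɴ/; /ɔ/ → [ɔ̃] before /ɴ/ — each time a vowel is nasalised next to a following nasal.
No change occurs in [vɪlu] because the vowel at the boundary is adjacent to an oral consonant, not a nasal (/ɪ/ next to /l/).
Because the conditioning nasal is to the right of the vowel that changes, the process is regressive (anticipatory).

regressive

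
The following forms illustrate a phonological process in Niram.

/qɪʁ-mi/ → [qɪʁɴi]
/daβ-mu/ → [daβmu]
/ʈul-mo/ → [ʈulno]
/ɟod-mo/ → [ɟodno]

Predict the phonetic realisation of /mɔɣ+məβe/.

The data show progressive place assimilation: /m/ → [ɴ] after /ʁ/; /m/ → [n] after /l/; /m/ → [n] after /d/. In each pair only place changes, matching the preceding consonant, while manner and voice stay constant.
No alternation appears in [daβmu]: there the adjacent consonants already agree in place (/m/ and /β/ are both bilabial), so this form is consistent with the same rule.
/m/ is a voiced bilabial nasal. The preceding trigger /ɣ/ is velar, so /m/ must become velar as well.
A voiced velar nasal is [ŋ], so the surface segment is [ŋ].

[mɔɣŋəβe]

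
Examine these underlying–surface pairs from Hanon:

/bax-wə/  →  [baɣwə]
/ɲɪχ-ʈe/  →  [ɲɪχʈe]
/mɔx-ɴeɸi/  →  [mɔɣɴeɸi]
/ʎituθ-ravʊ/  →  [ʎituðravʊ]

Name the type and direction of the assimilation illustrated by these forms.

regressive voicing assimilation

Comparing underlying and surface forms, /x/ → [ɣ] is the alternation; the neighbouring /w/ is constant.
The change voiceless → voiced matches the voicing of the following /w/, identifying this as voicing assimilation.
Place and manner are unchanged, so the assimilation is partial, not total.
Checking the remaining alternations: /x/ → [ɣ] before /ɴ/ (voiceless → voiced, matching voiced); /θ/ → [ð] before /r/ (voiceless → voiced, matching voiced) — only voicing changes, and always toward the following segment.
Nothing changes in [ɲɪχʈe]: there the adjacent consonants already agree in voicing (/χ/ and /ʈ/ are both voiceless), so this form is consistent with the same rule.
The trigger is the following segment, so the direction is regressive (anticipatory).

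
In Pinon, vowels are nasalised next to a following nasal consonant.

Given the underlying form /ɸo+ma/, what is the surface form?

/o/ sits next to the nasal /m/ and is therefore nasalised to [õ].

[ɸõma]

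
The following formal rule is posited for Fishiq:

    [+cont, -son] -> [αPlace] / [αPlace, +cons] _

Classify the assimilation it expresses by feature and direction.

progressive place assimilation

The shared variable α links the value of the place features (abbreviated [Place]) on the target to the same value on the neighbouring segment, so place is the feature that assimilates.
The conditioning segment sits to the left of the focus bar, meaning the trigger precedes the segment that changes — progressive assimilation.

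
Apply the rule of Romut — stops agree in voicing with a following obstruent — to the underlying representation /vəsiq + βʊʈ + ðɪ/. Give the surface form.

[vəsiɢβʊɖðɪ]

The rule targets /q/ (voiceless uvular stop), which sits before the trigger /β/ (voiced).
A voiced uvular stop is [ɢ], so the surface segment is [ɢ].
At the second juncture, /ʈ/ likewise becomes [ɖ] adjacent to /ð/.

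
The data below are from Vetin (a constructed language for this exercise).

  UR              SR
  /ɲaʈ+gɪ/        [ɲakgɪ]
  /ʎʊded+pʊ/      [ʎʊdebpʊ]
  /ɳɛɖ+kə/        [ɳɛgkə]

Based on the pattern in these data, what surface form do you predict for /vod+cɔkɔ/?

The data show regressive place assimilation: /ʈ/ → [k] before /g/; /d/ → [b] before /p/; /ɖ/ → [g] before /k/. In each pair only place changes, matching the following consonant, while manner and voice stay constant.
/d/ is a voiced alveolar stop. The following trigger /c/ is palatal, so /d/ must become palatal as well.
Changing only its place to palatal gives [ɟ] — the voiced palatal stop.

[voɟcɔkɔ]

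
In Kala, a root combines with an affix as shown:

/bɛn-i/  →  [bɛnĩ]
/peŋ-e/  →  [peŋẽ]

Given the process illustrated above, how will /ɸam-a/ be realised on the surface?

The data show progressive nasality assimilation (vowel nasalisation): /i/ → [ĩ] after /n/; /e/ → [ẽ] after /ŋ/ — a vowel is nasalised by an immediately preceding nasal consonant.
/a/ sits next to the nasal /m/ and is therefore nasalised to [ã].

[ɸamã]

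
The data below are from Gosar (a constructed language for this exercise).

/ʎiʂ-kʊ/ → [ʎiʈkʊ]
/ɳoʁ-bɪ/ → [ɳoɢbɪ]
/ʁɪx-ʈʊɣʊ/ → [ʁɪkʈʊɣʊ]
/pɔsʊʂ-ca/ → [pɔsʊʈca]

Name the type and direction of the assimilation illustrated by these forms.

The segment that alternates is /ʂ/, which surfaces as [ʈ] when adjacent to /k/.
/ʂ/ is a fricative while /k/ is a stop; the output [ʈ] is a stop, matching the trigger — so the feature that spreads is manner.
Place and voice are unchanged, so the assimilation is partial, not total.
The same holds elsewhere in the data: /ʁ/ → [ɢ] before /b/ (fricative → stop, matching a stop); /x/ → [k] before /ʈ/ (fricative → stop, matching a stop); /ʂ/ → [ʈ] before /c/ (fricative → stop, matching a stop) — only manner changes, and always toward the following segment.
The trigger is the following segment, so the direction is regressive (anticipatory).

regressive manner assimilation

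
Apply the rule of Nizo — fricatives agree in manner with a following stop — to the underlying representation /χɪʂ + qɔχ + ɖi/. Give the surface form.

[χɪʈqɔqɖi]

/ʂ/ is a voiceless retroflex fricative. The following trigger /q/ is a stop, so /ʂ/ must become a stop as well.
The voiceless retroflex stop is [ʈ], so /ʂ/ → [ʈ].
The same rule applies at the second boundary: /χ/ → [q] next to /ɖ/.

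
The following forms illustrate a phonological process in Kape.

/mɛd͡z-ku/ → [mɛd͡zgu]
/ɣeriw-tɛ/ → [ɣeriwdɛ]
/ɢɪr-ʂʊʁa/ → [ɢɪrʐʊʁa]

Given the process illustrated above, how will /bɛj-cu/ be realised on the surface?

The data show progressive voicing assimilation: /k/ → [g] after /d͡z/; /t/ → [d] after /w/; /ʂ/ → [ʐ] after /r/. In each pair only voicing changes, matching the preceding consonant, while place and manner stay constant.
The rule targets /c/ (voiceless palatal stop), which sits after the trigger /j/ (voiced).
The voiced palatal stop is [ɟ], so /c/ → [ɟ].

[bɛjɟu]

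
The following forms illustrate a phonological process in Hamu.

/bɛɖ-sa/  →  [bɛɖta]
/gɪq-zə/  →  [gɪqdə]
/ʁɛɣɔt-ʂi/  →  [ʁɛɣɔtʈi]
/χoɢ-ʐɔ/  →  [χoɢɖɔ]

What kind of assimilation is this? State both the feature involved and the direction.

Comparing underlying and surface forms, /s/ → [t] is the alternation; the neighbouring /ɖ/ is constant.
The change fricative → stop matches the manner of the preceding /ɖ/, identifying this as manner assimilation.
Place and voice are unchanged, so the assimilation is partial, not total.
Checking the remaining alternations: /z/ → [d] after /q/ (fricative → stop, matching a stop); /ʂ/ → [ʈ] after /t/ (fricative → stop, matching a stop); /ʐ/ → [ɖ] after /ɢ/ (fricative → stop, matching a stop) — only manner changes, and always toward the preceding segment.
The trigger is the preceding segment, so the direction is progressive (perseverative).

progressive manner assimilation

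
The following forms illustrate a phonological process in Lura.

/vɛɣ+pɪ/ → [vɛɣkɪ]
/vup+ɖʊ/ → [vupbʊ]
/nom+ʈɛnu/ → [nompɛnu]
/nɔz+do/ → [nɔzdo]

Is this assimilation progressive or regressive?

Underlying /p/ is realised as [k] next to /ɣ/; /ɣ/ itself does not change.
The change bilabial → velar matches the place of the preceding /ɣ/, identifying this as place assimilation.
The other alternating forms pattern the same way: /ɖ/ → [b] after /p/ (retroflex → bilabial, matching bilabial); /ʈ/ → [p] after /m/ (retroflex → bilabial, matching bilabial) — only place changes, and always toward the preceding segment.
Nothing changes in [nɔzdo]: there the adjacent consonants already agree in place (/d/ and /z/ are both alveolar), so this form is consistent with the same rule.
Since the segment that changes follows the conditioning segment, the assimilation is progressive.

progressive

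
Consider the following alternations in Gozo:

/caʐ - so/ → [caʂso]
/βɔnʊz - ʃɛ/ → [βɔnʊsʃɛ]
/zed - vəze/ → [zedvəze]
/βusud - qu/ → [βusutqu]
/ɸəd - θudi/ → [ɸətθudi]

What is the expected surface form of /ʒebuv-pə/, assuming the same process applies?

[ʒebufpə]

The data show regressive voicing assimilation: /ʐ/ → [ʂ] before /s/; /z/ → [s] before /ʃ/; /d/ → [t] before /q/; /d/ → [t] before /θ/. In each pair only voicing changes, matching the following consonant, while place and manner stay constant.
Nothing changes in [zedvəze]: there the adjacent consonants already agree in voicing (/d/ and /v/ are both voiced), so this form is consistent with the same rule.
The rule targets /v/ (voiced labiodental fricative), which sits before the trigger /p/ (voiceless).
Changing only its voicing to voiceless gives [f] — the voiceless labiodental fricative.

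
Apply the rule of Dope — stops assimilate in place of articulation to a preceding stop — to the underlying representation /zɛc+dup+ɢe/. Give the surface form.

[zɛcɟupbe]

/d/ is a voiced alveolar stop. The preceding trigger /c/ is palatal, so /d/ must become palatal as well.
The voiced palatal stop is [ɟ], so /d/ → [ɟ].
At the second juncture, /ɢ/ likewise becomes [b] adjacent to /p/.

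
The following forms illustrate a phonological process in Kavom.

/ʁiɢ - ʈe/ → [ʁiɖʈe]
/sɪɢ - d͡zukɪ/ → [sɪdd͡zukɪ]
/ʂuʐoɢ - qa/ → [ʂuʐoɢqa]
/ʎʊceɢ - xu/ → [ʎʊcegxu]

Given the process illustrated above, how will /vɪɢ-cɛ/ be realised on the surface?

The data show regressive place assimilation: /ɢ/ → [ɖ] before /ʈ/; /ɢ/ → [d] before /d͡z/; /ɢ/ → [g] before /x/. In each pair only place changes, matching the following consonant, while manner and voice stay constant.
No alternation appears in [ʂuʐoɢqa]: there the adjacent consonants already agree in place (/ɢ/ and /q/ are both uvular), so this form is consistent with the same rule.
/ɢ/ is a voiced uvular stop. The following trigger /c/ is palatal, so /ɢ/ must become palatal as well.
A voiced palatal stop is [ɟ], so the surface segment is [ɟ].

[vɪɟcɛ]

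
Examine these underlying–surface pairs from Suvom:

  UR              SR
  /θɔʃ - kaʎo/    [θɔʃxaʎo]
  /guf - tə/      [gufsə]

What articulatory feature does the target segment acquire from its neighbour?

manner

Comparing underlying and surface forms, /k/ → [x] is the alternation; the neighbouring /ʃ/ is constant.
/k/ is a stop while /ʃ/ is a fricative; the output [x] is a fricative, matching the trigger — so the feature that spreads is manner.
The same holds elsewhere in the data: /t/ → [s] after /f/ (stop → fricative, matching a fricative) — only manner changes, and always toward the preceding segment.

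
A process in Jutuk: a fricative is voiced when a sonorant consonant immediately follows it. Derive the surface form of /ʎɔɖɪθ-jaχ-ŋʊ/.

The rule targets /θ/ (voiceless dental fricative), which sits before the trigger /j/ (voiced).
A voiced dental fricative is [ð], so the surface segment is [ð].
The same rule applies at the second boundary: /χ/ → [ʁ] next to /ŋ/.

[ʎɔɖɪðjaʁŋʊ]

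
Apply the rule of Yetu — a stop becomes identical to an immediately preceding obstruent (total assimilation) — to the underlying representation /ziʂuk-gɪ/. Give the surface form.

[ziʂukkɪ]

/g/ is the segment targeted by the rule; it sits immediately after /k/, so it assimilates completely and surfaces as [k].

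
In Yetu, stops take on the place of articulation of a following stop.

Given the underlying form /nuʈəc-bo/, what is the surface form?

/c/ is a voiceless palatal stop. The following trigger /b/ is bilabial, so /c/ must become bilabial as well.
Changing only its place to bilabial gives [p] — the voiceless bilabial stop.

[nuʈəpbo]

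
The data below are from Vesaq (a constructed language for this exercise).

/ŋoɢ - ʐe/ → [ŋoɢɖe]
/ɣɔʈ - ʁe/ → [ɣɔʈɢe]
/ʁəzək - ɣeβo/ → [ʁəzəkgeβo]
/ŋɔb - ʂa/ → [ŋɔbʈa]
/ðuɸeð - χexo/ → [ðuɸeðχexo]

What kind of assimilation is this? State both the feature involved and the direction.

Underlying /ʐ/ is realised as [ɖ] next to /ɢ/; /ɢ/ itself does not change.
The change fricative → stop matches the manner of the preceding /ɢ/, identifying this as manner assimilation.
Place and voice are unchanged, so the assimilation is partial, not total.
Checking the remaining alternations: /ʁ/ → [ɢ] after /ʈ/ (fricative → stop, matching a stop); /ɣ/ → [g] after /k/ (fricative → stop, matching a stop); /ʂ/ → [ʈ] after /b/ (fricative → stop, matching a stop) — only manner changes, and always toward the preceding segment.
Nothing changes in [ðuɸeðχexo]: there the adjacent consonants already agree in manner (/χ/ and /ð/ are both fricatives), so this form is consistent with the same rule.
The trigger is the preceding segment, so the direction is progressive (perseverative).

progressive manner assimilation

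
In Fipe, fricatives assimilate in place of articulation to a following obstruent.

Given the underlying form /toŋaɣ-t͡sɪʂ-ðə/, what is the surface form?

The rule targets /ɣ/ (voiced velar fricative), which sits before the trigger /t͡s/ (alveolar).
A voiced alveolar fricative is [z], so the surface segment is [z].
At the second juncture, /ʂ/ likewise becomes [θ] adjacent to /ð/.

[toŋazt͡sɪθðə]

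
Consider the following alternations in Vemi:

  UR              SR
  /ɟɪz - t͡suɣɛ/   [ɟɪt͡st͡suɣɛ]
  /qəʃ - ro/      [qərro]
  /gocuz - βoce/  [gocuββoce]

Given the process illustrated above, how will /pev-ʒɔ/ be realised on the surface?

The data show regressive total assimilation (/z/ → [t͡s] before /t͡s/; /ʃ/ → [r] before /r/; /z/ → [β] before /β/): in every case the target segment becomes identical to its following neighbour, copying more than a single feature.
/v/ is the segment targeted by the rule; it sits immediately before /ʒ/, so it assimilates completely and surfaces as [ʒ].

[peʒʒɔ]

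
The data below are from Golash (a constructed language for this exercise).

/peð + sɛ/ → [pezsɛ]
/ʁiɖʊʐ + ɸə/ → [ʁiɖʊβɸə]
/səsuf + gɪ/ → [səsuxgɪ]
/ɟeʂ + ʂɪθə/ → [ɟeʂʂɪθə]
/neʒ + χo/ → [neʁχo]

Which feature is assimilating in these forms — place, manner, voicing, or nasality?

Underlying /ð/ is realised as [z] next to /s/; /s/ itself does not change.
The change dental → alveolar matches the place of the following /s/, identifying this as place assimilation.
The same holds elsewhere in the data: /ʐ/ → [β] before /ɸ/ (retroflex → bilabial, matching bilabial); /f/ → [x] before /g/ (labiodental → velar, matching velar); /ʒ/ → [ʁ] before /χ/ (postalveolar → uvular, matching uvular) — only place changes, and always toward the following segment.
Nothing changes in [ɟeʂʂɪθə]: there the adjacent consonants already agree in place (/ʂ/ and /ʂ/ are both retroflex), so this form is consistent with the same rule.

place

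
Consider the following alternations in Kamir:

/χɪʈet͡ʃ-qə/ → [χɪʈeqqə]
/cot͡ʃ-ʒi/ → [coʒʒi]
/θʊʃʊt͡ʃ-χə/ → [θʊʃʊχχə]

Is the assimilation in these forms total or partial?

total assimilation

Comparing underlying and surface forms, /t͡ʃ/ → [q] is the alternation; the neighbouring /q/ is constant.
The output [q] is identical to the trigger /q/ — every feature (place, manner, voicing) has been copied — so this is total assimilation.
The other forms behave the same way: /t͡ʃ/ → [ʒ] before /ʒ/; /t͡ʃ/ → [χ] before /χ/ — in each case the output is a copy of the following consonant.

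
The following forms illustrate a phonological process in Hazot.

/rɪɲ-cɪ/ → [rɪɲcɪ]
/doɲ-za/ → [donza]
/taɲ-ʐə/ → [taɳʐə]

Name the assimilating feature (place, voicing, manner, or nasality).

The segment that alternates is /ɲ/, which surfaces as [n] when adjacent to /z/.
/ɲ/ is palatal while /z/ is alveolar; the output [n] is alveolar, matching the trigger — so the feature that spreads is place.
Checking the remaining alternation: /ɲ/ → [ɳ] before /ʐ/ (palatal → retroflex, matching retroflex) — only place changes, and always toward the following segment.
No alternation appears in [rɪɲcɪ]: there the adjacent consonants already agree in place (/ɲ/ and /c/ are both palatal), so this form is consistent with the same rule.

place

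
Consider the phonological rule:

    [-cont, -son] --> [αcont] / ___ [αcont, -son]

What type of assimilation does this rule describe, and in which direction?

regressive manner assimilation

The shared variable α links the value of [cont] on the target to that of the neighbouring obstruent. [cont] distinguishes stops from fricatives — a manner-of-articulation feature — so this is manner assimilation.
The conditioning segment sits to the right of the focus bar, meaning the trigger follows the segment that changes — regressive assimilation.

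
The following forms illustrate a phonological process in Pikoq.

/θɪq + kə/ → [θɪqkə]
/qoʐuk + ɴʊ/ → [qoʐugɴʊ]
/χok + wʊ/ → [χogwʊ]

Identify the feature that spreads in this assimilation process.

voicing

Comparing underlying and surface forms, /k/ → [g] is the alternation; the neighbouring /ɴ/ is constant.
/k/ is voiceless while /ɴ/ is voiced; the output [g] is voiced, matching the trigger — so the feature that spreads is voicing.
Checking the remaining alternation: /k/ → [g] before /w/ (voiceless → voiced, matching voiced) — only voicing changes, and always toward the following segment.
Nothing changes in [θɪqkə]: there the adjacent consonants already agree in voicing (/q/ and /k/ are both voiceless), so this form is consistent with the same rule.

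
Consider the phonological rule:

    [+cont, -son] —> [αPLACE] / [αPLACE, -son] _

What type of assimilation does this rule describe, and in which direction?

progressive place assimilation

The rule copies the place features (abbreviated [PLACE]) from the environment onto the target, so the assimilating feature is place.
Since the environment is written before the underscore, the trigger precedes the target; the direction is progressive.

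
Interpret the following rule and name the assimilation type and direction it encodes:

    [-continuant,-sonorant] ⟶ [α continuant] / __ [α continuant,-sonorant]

regressive manner assimilation

The shared variable α links the value of [continuant] on the target to that of the neighbouring obstruent. [continuant] distinguishes stops from fricatives — a manner-of-articulation feature — so this is manner assimilation.
The conditioning segment sits to the right of the focus bar, meaning the trigger follows the segment that changes — regressive assimilation.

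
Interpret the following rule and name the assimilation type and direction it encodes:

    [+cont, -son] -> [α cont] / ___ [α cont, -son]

The shared variable α links the value of [cont] on the target to that of the neighbouring obstruent. [cont] distinguishes stops from fricatives — a manner-of-articulation feature — so this is manner assimilation.
The conditioning segment sits to the right of the focus bar, meaning the trigger follows the segment that changes — regressive assimilation.

regressive manner assimilation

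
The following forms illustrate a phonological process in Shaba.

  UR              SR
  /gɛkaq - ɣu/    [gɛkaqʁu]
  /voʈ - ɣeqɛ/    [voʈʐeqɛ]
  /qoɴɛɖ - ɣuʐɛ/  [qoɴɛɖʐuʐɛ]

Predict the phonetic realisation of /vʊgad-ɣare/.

[vʊgadzare]

The data show progressive place assimilation: /ɣ/ → [ʁ] after /q/; /ɣ/ → [ʐ] after /ʈ/; /ɣ/ → [ʐ] after /ɖ/. In each pair only place changes, matching the preceding consonant, while manner and voice stay constant.
The rule targets /ɣ/ (voiced velar fricative), which sits after the trigger /d/ (alveolar).
A voiced alveolar fricative is [z], so the surface segment is [z].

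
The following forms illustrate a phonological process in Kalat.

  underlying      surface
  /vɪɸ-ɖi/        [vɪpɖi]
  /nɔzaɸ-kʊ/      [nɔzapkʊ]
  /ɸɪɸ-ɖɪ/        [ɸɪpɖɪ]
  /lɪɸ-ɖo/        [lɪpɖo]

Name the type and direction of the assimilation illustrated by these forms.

regressive manner assimilation

Comparing underlying and surface forms, /ɸ/ → [p] is the alternation; the neighbouring /ɖ/ is constant.
The change fricative → stop matches the manner of the following /ɖ/, identifying this as manner assimilation.
Place and voice are unchanged, so the assimilation is partial, not total.
Checking the remaining alternation: /ɸ/ → [p] before /k/ (fricative → stop, matching a stop) — only manner changes, and always toward the following segment.
The trigger is the following segment, so the direction is regressive (anticipatory).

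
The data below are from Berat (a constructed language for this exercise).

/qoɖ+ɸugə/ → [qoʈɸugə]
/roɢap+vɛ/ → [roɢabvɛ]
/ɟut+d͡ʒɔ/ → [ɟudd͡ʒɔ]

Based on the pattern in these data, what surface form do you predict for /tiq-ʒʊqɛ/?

[tiɢʒʊqɛ]

The data show regressive voicing assimilation: /ɖ/ → [ʈ] before /ɸ/; /p/ → [b] before /v/; /t/ → [d] before /d͡ʒ/. In each pair only voicing changes, matching the following consonant, while place and manner stay constant.
/q/ is a voiceless uvular stop. The following trigger /ʒ/ is voiced, so /q/ must become voiced as well.
A voiced uvular stop is [ɢ], so the surface segment is [ɢ].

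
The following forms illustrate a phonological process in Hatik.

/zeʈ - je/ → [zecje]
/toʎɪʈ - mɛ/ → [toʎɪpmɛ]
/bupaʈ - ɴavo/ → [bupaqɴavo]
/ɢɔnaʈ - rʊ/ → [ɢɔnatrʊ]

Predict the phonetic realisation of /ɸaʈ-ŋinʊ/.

The data show regressive place assimilation: /ʈ/ → [c] before /j/; /ʈ/ → [p] before /m/; /ʈ/ → [q] before /ɴ/; /ʈ/ → [t] before /r/. In each pair only place changes, matching the following consonant, while manner and voice stay constant.
The rule targets /ʈ/ (voiceless retroflex stop), which sits before the trigger /ŋ/ (velar).
The voiceless velar stop is [k], so /ʈ/ → [k].

[ɸakŋinʊ]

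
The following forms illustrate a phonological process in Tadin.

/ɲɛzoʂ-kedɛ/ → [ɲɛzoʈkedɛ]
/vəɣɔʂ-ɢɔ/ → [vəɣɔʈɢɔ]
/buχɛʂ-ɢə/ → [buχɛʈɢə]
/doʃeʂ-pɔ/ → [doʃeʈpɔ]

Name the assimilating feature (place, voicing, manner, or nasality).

manner

Underlying /ʂ/ is realised as [ʈ] next to /k/; /k/ itself does not change.
/ʂ/ is a fricative while /k/ is a stop; the output [ʈ] is a stop, matching the trigger — so the feature that spreads is manner.
The same holds elsewhere in the data: /ʂ/ → [ʈ] before /ɢ/ (fricative → stop, matching a stop); /ʂ/ → [ʈ] before /p/ (fricative → stop, matching a stop) — only manner changes, and always toward the following segment.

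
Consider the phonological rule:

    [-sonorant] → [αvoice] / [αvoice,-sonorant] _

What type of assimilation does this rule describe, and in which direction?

The rule copies [voice] from the environment onto the target, so the assimilating feature is voicing.
The conditioning segment sits to the left of the focus bar, meaning the trigger precedes the segment that changes — progressive assimilation.

progressive voicing assimilation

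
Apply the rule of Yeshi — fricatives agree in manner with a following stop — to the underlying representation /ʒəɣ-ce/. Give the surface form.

[ʒəgce]

The rule targets /ɣ/ (voiced velar fricative), which sits before the trigger /c/ (stop).
A voiced velar stop is [g], so the surface segment is [g].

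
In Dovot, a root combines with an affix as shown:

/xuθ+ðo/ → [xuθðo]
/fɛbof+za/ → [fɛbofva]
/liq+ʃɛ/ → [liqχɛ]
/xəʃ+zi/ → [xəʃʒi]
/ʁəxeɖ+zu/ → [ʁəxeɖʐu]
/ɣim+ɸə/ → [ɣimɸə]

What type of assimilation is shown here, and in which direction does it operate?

progressive place assimilation

Comparing underlying and surface forms, /z/ → [v] is the alternation; the neighbouring /f/ is constant.
/z/ is alveolar while /f/ is labiodental; the output [v] is labiodental, matching the trigger — so the feature that spreads is place.
Manner and voice are unchanged, so the assimilation is partial, not total.
Checking the remaining alternations: /ʃ/ → [χ] after /q/ (postalveolar → uvular, matching uvular); /z/ → [ʒ] after /ʃ/ (alveolar → postalveolar, matching postalveolar); /z/ → [ʐ] after /ɖ/ (alveolar → retroflex, matching retroflex) — only place changes, and always toward the preceding segment.
Nothing changes in [xuθðo], [ɣimɸə]: there the adjacent consonants already agree in place (/ð/ and /θ/ are both dental; /ɸ/ and /m/ are both bilabial), so these forms are consistent with the same rule.
The trigger is the preceding segment, so the direction is progressive (perseverative).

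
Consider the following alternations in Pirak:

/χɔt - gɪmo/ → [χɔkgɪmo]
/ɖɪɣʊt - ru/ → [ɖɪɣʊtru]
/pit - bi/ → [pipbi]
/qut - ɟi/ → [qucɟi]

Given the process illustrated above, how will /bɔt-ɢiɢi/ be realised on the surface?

The data show regressive place assimilation: /t/ → [k] before /g/; /t/ → [p] before /b/; /t/ → [c] before /ɟ/. In each pair only place changes, matching the following consonant, while manner and voice stay constant.
No alternation appears in [ɖɪɣʊtru]: there the adjacent consonants already agree in place (/t/ and /r/ are both alveolar), so this form is consistent with the same rule.
/t/ is a voiceless alveolar stop. The following trigger /ɢ/ is uvular, so /t/ must become uvular as well.
Changing only its place to uvular gives [q] — the voiceless uvular stop.

[bɔqɢiɢi]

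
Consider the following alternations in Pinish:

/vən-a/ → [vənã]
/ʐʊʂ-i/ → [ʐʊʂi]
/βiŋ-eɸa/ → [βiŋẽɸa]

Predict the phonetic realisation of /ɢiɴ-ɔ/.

The data show progressive nasality assimilation (vowel nasalisation): /a/ → [ã] after /n/; /e/ → [ẽ] after /ŋ/ — a vowel is nasalised by an immediately preceding nasal consonant.
No change occurs in [ʐʊʂi] because the vowel at the boundary is adjacent to an oral consonant, not a nasal (/i/ next to /ʂ/).
The vowel /ɔ/ is adjacent to the preceding nasal /ɴ/, so it acquires [+nasal] and surfaces as [ɔ̃].

[ɢiɴɔ̃]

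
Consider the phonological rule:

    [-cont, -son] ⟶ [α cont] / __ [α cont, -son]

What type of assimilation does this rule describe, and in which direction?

The shared variable α links the value of [cont] on the target to that of the neighbouring obstruent. [cont] distinguishes stops from fricatives — a manner-of-articulation feature — so this is manner assimilation.
Since the environment is written after the underscore, the trigger follows the target; the direction is regressive.

regressive manner assimilation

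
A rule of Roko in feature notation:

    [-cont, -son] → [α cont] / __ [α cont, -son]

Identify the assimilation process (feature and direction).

The rule copies [cont] (continuancy) from the environment onto the target stops; since [±cont] encodes the stop/fricative manner contrast, the assimilating dimension is manner.
Since the environment is written after the underscore, the trigger follows the target; the direction is regressive.

regressive manner assimilation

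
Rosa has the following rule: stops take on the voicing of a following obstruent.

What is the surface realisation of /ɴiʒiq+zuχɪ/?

The rule targets /q/ (voiceless uvular stop), which sits before the trigger /z/ (voiced).
A voiced uvular stop is [ɢ], so the surface segment is [ɢ].

[ɴiʒiɢzuχɪ]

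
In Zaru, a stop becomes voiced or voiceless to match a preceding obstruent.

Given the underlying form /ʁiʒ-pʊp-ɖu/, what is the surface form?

The rule targets /p/ (voiceless bilabial stop), which sits after the trigger /ʒ/ (voiced).
A voiced bilabial stop is [b], so the surface segment is [b].
At the second juncture, /ɖ/ likewise becomes [ʈ] adjacent to /p/.

[ʁiʒbʊpʈu]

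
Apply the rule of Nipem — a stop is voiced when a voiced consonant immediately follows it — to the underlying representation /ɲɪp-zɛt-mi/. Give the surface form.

The rule targets /p/ (voiceless bilabial stop), which sits before the trigger /z/ (voiced).
A voiced bilabial stop is [b], so the surface segment is [b].
The same rule applies at the second boundary: /t/ → [d] next to /m/.

[ɲɪbzɛdmi]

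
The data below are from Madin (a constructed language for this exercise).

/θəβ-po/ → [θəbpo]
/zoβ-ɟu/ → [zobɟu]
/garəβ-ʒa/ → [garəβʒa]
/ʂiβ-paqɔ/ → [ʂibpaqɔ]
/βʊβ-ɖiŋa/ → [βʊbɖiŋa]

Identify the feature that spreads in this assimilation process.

The segment that alternates is /β/, which surfaces as [b] when adjacent to /p/.
The change fricative → stop matches the manner of the following /p/, identifying this as manner assimilation.
The same holds elsewhere in the data: /β/ → [b] before /ɟ/ (fricative → stop, matching a stop); /β/ → [b] before /ɖ/ (fricative → stop, matching a stop) — only manner changes, and always toward the following segment.
Nothing changes in [garəβʒa]: there the adjacent consonants already agree in manner (/β/ and /ʒ/ are both fricatives), so this form is consistent with the same rule.

manner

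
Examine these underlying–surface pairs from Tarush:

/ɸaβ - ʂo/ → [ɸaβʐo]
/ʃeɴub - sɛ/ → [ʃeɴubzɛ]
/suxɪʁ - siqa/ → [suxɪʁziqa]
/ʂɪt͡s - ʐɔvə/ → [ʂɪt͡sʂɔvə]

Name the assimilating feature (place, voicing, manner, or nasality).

voicing

Underlying /ʂ/ is realised as [ʐ] next to /β/; /β/ itself does not change.
The change voiceless → voiced matches the voicing of the preceding /β/, identifying this as voicing assimilation.
Checking the remaining alternations: /s/ → [z] after /b/ (voiceless → voiced, matching voiced); /s/ → [z] after /ʁ/ (voiceless → voiced, matching voiced); /ʐ/ → [ʂ] after /t͡s/ (voiced → voiceless, matching voiceless) — only voicing changes, and always toward the preceding segment.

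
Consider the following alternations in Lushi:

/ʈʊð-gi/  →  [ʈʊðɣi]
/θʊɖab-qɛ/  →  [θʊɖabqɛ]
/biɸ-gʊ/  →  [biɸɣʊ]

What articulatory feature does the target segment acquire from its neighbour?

manner

Underlying /g/ is realised as [ɣ] next to /ð/; /ð/ itself does not change.
/g/ is a stop while /ð/ is a fricative; the output [ɣ] is a fricative, matching the trigger — so the feature that spreads is manner.
Checking the remaining alternation: /g/ → [ɣ] after /ɸ/ (stop → fricative, matching a fricative) — only manner changes, and always toward the preceding segment.
Nothing changes in [θʊɖabqɛ]: there the adjacent consonants already agree in manner (/q/ and /b/ are both stops), so this form is consistent with the same rule.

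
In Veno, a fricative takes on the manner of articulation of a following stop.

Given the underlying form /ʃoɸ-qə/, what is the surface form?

/ɸ/ is a voiceless bilabial fricative. The following trigger /q/ is a stop, so /ɸ/ must become a stop as well.
A voiceless bilabial stop is [p], so the surface segment is [p].

[ʃopqə]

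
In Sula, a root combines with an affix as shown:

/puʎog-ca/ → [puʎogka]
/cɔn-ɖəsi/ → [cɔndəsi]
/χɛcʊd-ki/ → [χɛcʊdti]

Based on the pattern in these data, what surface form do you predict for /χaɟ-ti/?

The data show progressive place assimilation: /c/ → [k] after /g/; /ɖ/ → [d] after /n/; /k/ → [t] after /d/. In each pair only place changes, matching the preceding consonant, while manner and voice stay constant.
/t/ is a voiceless alveolar stop. The preceding trigger /ɟ/ is palatal, so /t/ must become palatal as well.
A voiceless palatal stop is [c], so the surface segment is [c].

[χaɟci]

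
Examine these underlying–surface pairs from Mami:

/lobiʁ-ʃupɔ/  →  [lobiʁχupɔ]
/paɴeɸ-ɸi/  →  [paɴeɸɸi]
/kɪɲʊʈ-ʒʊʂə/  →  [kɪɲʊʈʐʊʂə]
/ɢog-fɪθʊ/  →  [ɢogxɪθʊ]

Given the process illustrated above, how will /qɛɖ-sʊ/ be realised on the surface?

[qɛɖʂʊ]

The data show progressive place assimilation: /ʃ/ → [χ] after /ʁ/; /ʒ/ → [ʐ] after /ʈ/; /f/ → [x] after /g/. In each pair only place changes, matching the preceding consonant, while manner and voice stay constant.
No alternation appears in [paɴeɸɸi]: there the adjacent consonants already agree in place (/ɸ/ and /ɸ/ are both bilabial), so this form is consistent with the same rule.
/s/ is a voiceless alveolar fricative. The preceding trigger /ɖ/ is retroflex, so /s/ must become retroflex as well.
The voiceless retroflex fricative is [ʂ], so /s/ → [ʂ].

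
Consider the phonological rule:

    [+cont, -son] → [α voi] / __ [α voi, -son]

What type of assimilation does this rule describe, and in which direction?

The rule copies [voi] from the environment onto the target, so the assimilating feature is voicing.
The conditioning segment sits to the right of the focus bar, meaning the trigger follows the segment that changes — regressive assimilation.

regressive voicing assimilation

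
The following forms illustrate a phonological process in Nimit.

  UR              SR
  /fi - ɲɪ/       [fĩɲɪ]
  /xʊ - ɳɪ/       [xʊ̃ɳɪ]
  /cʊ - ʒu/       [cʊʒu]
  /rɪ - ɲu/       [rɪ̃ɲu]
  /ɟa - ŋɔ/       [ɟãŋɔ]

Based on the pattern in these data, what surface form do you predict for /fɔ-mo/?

The data show regressive nasality assimilation (vowel nasalisation): /i/ → [ĩ] before /ɲ/; /ʊ/ → [ʊ̃] before /ɳ/; /ɪ/ → [ɪ̃] before /ɲ/; /a/ → [ã] before /ŋ/ — a vowel is nasalised by an immediately following nasal consonant.
No change occurs in [cʊʒu] because the vowel at the boundary is adjacent to an oral consonant, not a nasal (/ʊ/ next to /ʒ/).
The vowel /ɔ/ is adjacent to the following nasal /m/, so it acquires [+nasal] and surfaces as [ɔ̃].

[fɔ̃mo]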